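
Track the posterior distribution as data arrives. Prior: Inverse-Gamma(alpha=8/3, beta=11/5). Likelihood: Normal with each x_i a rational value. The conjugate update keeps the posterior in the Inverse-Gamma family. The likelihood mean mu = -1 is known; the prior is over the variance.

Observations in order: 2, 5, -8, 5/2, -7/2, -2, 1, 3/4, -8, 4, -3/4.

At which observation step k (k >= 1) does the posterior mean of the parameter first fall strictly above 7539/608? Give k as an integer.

obs 1: x=2 → posterior Inverse-Gamma(19/6, 67/10)
obs 2: x=5 → posterior Inverse-Gamma(11/3, 247/10)
obs 3: x=-8 → posterior Inverse-Gamma(25/6, 246/5)
obs 4: x=5/2 → posterior Inverse-Gamma(14/3, 2213/40)
obs 5: x=-7/2 → posterior Inverse-Gamma(31/6, 1169/20)
obs 6: x=-2 → posterior Inverse-Gamma(17/3, 1179/20)
obs 7: x=1 → posterior Inverse-Gamma(37/6, 1219/20)
obs 8: x=3/4 → posterior Inverse-Gamma(20/3, 9997/160)
obs 9: x=-8 → posterior Inverse-Gamma(43/6, 13917/160)
obs 10: x=4 → posterior Inverse-Gamma(23/3, 15917/160)
obs 11: x=-3/4 → posterior Inverse-Gamma(49/6, 7961/80)

k = 3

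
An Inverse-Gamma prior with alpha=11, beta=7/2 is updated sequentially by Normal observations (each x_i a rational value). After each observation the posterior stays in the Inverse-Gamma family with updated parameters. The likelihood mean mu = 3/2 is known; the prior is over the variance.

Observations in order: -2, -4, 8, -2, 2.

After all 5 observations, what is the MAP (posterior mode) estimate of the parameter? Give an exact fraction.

417/116

obs 1: x=-2 → posterior Inverse-Gamma(23/2, 77/8)
obs 2: x=-4 → posterior Inverse-Gamma(12, 99/4)
obs 3: x=8 → posterior Inverse-Gamma(25/2, 367/8)
obs 4: x=-2 → posterior Inverse-Gamma(13, 52)
obs 5: x=2 → posterior Inverse-Gamma(27/2, 417/8)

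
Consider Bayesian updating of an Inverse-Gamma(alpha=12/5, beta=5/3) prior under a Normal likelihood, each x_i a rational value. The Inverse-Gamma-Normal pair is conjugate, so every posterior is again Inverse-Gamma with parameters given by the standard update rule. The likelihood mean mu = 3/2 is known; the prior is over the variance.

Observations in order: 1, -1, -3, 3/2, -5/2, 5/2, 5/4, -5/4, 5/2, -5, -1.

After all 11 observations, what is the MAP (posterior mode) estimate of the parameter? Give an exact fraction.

12505/2136

obs 1: x=1 → posterior Inverse-Gamma(29/10, 43/24)
obs 2: x=-1 → posterior Inverse-Gamma(17/5, 59/12)
obs 3: x=-3 → posterior Inverse-Gamma(39/10, 361/24)
obs 4: x=3/2 → posterior Inverse-Gamma(22/5, 361/24)
obs 5: x=-5/2 → posterior Inverse-Gamma(49/10, 553/24)
obs 6: x=5/2 → posterior Inverse-Gamma(27/5, 565/24)
obs 7: x=5/4 → posterior Inverse-Gamma(59/10, 2263/96)
obs 8: x=-5/4 → posterior Inverse-Gamma(32/5, 1313/48)
obs 9: x=5/2 → posterior Inverse-Gamma(69/10, 1337/48)
obs 10: x=-5 → posterior Inverse-Gamma(37/5, 2351/48)
obs 11: x=-1 → posterior Inverse-Gamma(79/10, 2501/48)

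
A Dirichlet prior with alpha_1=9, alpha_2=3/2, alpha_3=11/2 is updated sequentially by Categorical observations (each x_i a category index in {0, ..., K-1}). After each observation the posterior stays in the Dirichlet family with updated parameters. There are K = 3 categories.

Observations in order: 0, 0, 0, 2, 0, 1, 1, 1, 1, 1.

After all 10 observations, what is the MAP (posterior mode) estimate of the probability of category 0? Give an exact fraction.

obs 1: x=0 → posterior Dirichlet(10, 3/2, 11/2)
obs 2: x=0 → posterior Dirichlet(11, 3/2, 11/2)
obs 3: x=0 → posterior Dirichlet(12, 3/2, 11/2)
obs 4: x=2 → posterior Dirichlet(12, 3/2, 13/2)
obs 5: x=0 → posterior Dirichlet(13, 3/2, 13/2)
obs 6: x=1 → posterior Dirichlet(13, 5/2, 13/2)
obs 7: x=1 → posterior Dirichlet(13, 7/2, 13/2)
obs 8: x=1 → posterior Dirichlet(13, 9/2, 13/2)
obs 9: x=1 → posterior Dirichlet(13, 11/2, 13/2)
obs 10: x=1 → posterior Dirichlet(13, 13/2, 13/2)

12/23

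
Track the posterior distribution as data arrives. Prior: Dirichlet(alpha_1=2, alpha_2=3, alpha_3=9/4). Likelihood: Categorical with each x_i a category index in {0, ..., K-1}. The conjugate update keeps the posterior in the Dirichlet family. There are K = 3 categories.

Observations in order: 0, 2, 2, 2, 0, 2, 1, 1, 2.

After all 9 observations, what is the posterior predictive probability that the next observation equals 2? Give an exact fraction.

obs 1: x=0 → posterior Dirichlet(3, 3, 9/4)
obs 2: x=2 → posterior Dirichlet(3, 3, 13/4)
obs 3: x=2 → posterior Dirichlet(3, 3, 17/4)
obs 4: x=2 → posterior Dirichlet(3, 3, 21/4)
obs 5: x=0 → posterior Dirichlet(4, 3, 21/4)
obs 6: x=2 → posterior Dirichlet(4, 3, 25/4)
obs 7: x=1 → posterior Dirichlet(4, 4, 25/4)
obs 8: x=1 → posterior Dirichlet(4, 5, 25/4)
obs 9: x=2 → posterior Dirichlet(4, 5, 29/4)

29/65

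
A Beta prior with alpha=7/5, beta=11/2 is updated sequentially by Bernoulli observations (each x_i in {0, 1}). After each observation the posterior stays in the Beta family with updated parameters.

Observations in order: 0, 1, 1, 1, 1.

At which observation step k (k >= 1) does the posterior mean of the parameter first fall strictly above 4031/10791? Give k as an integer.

k = 4

obs 1: x=0 → posterior Beta(7/5, 13/2)
obs 2: x=1 → posterior Beta(12/5, 13/2)
obs 3: x=1 → posterior Beta(17/5, 13/2)
obs 4: x=1 → posterior Beta(22/5, 13/2)
obs 5: x=1 → posterior Beta(27/5, 13/2)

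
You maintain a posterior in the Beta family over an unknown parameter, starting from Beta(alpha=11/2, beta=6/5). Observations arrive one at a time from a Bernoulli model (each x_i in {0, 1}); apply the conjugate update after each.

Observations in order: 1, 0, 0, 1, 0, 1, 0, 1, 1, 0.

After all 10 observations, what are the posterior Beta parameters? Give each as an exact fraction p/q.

alpha=21/2, beta=31/5

obs 1: x=1 → posterior Beta(13/2, 6/5)
obs 2: x=0 → posterior Beta(13/2, 11/5)
obs 3: x=0 → posterior Beta(13/2, 16/5)
obs 4: x=1 → posterior Beta(15/2, 16/5)
obs 5: x=0 → posterior Beta(15/2, 21/5)
obs 6: x=1 → posterior Beta(17/2, 21/5)
obs 7: x=0 → posterior Beta(17/2, 26/5)
obs 8: x=1 → posterior Beta(19/2, 26/5)
obs 9: x=1 → posterior Beta(21/2, 26/5)
obs 10: x=0 → posterior Beta(21/2, 31/5)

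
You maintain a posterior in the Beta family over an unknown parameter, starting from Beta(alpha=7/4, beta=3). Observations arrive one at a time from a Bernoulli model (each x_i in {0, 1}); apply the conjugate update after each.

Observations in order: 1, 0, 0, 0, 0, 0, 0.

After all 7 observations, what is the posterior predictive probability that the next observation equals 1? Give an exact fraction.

11/47

obs 1: x=1 → posterior Beta(11/4, 3)
obs 2: x=0 → posterior Beta(11/4, 4)
obs 3: x=0 → posterior Beta(11/4, 5)
obs 4: x=0 → posterior Beta(11/4, 6)
obs 5: x=0 → posterior Beta(11/4, 7)
obs 6: x=0 → posterior Beta(11/4, 8)
obs 7: x=0 → posterior Beta(11/4, 9)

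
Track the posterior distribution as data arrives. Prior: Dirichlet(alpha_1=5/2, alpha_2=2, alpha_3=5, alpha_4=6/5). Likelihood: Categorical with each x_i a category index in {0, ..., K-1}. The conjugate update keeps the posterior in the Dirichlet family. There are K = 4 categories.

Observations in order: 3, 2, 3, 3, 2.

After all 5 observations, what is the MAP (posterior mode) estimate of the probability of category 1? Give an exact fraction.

obs 1: x=3 → posterior Dirichlet(5/2, 2, 5, 11/5)
obs 2: x=2 → posterior Dirichlet(5/2, 2, 6, 11/5)
obs 3: x=3 → posterior Dirichlet(5/2, 2, 6, 16/5)
obs 4: x=3 → posterior Dirichlet(5/2, 2, 6, 21/5)
obs 5: x=2 → posterior Dirichlet(5/2, 2, 7, 21/5)

10/117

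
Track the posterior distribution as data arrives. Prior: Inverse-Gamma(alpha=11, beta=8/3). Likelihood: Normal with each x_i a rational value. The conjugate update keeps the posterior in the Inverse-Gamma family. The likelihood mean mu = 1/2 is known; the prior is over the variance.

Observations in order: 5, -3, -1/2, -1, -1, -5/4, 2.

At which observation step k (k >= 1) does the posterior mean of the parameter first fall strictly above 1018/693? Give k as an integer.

k = 2

obs 1: x=5 → posterior Inverse-Gamma(23/2, 307/24)
obs 2: x=-3 → posterior Inverse-Gamma(12, 227/12)
obs 3: x=-1/2 → posterior Inverse-Gamma(25/2, 233/12)
obs 4: x=-1 → posterior Inverse-Gamma(13, 493/24)
obs 5: x=-1 → posterior Inverse-Gamma(27/2, 65/3)
obs 6: x=-5/4 → posterior Inverse-Gamma(14, 2227/96)
obs 7: x=2 → posterior Inverse-Gamma(29/2, 2335/96)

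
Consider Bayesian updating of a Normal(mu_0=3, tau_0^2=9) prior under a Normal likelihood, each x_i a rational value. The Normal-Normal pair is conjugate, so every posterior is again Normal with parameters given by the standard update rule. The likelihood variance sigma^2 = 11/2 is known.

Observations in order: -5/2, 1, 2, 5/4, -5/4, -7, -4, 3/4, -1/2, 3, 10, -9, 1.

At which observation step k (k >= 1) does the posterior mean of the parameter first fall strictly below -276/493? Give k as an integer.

k = 6

obs 1: x=-5/2 → posterior Normal(-12/29, 99/29)
obs 2: x=1 → posterior Normal(6/47, 99/47)
obs 3: x=2 → posterior Normal(42/65, 99/65)
obs 4: x=5/4 → posterior Normal(129/166, 99/83)
obs 5: x=-5/4 → posterior Normal(42/101, 99/101)
obs 6: x=-7 → posterior Normal(-12/17, 99/119)
obs 7: x=-4 → posterior Normal(-156/137, 99/137)
obs 8: x=3/4 → posterior Normal(-57/62, 99/155)
obs 9: x=-1/2 → posterior Normal(-303/346, 99/173)
obs 10: x=3 → posterior Normal(-195/382, 99/191)
obs 11: x=10 → posterior Normal(15/38, 9/19)
obs 12: x=-9 → posterior Normal(-159/454, 99/227)
obs 13: x=1 → posterior Normal(-123/490, 99/245)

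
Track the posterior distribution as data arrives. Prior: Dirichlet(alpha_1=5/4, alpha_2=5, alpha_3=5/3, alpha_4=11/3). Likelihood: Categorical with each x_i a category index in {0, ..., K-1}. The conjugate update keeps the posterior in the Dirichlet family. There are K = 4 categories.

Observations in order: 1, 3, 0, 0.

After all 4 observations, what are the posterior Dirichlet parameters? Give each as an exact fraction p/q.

alpha_1=13/4, alpha_2=6, alpha_3=5/3, alpha_4=14/3

obs 1: x=1 → posterior Dirichlet(5/4, 6, 5/3, 11/3)
obs 2: x=3 → posterior Dirichlet(5/4, 6, 5/3, 14/3)
obs 3: x=0 → posterior Dirichlet(9/4, 6, 5/3, 14/3)
obs 4: x=0 → posterior Dirichlet(13/4, 6, 5/3, 14/3)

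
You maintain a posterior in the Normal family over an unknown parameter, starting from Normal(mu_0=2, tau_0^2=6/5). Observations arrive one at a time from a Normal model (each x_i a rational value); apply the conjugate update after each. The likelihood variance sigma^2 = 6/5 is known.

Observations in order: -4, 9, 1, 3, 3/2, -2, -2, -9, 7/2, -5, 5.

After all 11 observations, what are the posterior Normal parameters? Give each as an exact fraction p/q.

obs 1: x=-4 → posterior Normal(-1, 3/5)
obs 2: x=9 → posterior Normal(7/3, 2/5)
obs 3: x=1 → posterior Normal(2, 3/10)
obs 4: x=3 → posterior Normal(11/5, 6/25)
obs 5: x=3/2 → posterior Normal(25/12, 1/5)
obs 6: x=-2 → posterior Normal(3/2, 6/35)
obs 7: x=-2 → posterior Normal(17/16, 3/20)
obs 8: x=-9 → posterior Normal(-1/18, 2/15)
obs 9: x=7/2 → posterior Normal(3/10, 3/25)
obs 10: x=-5 → posterior Normal(-2/11, 6/55)
obs 11: x=5 → posterior Normal(1/4, 1/10)

mu_0=1/4, tau_0^2=1/10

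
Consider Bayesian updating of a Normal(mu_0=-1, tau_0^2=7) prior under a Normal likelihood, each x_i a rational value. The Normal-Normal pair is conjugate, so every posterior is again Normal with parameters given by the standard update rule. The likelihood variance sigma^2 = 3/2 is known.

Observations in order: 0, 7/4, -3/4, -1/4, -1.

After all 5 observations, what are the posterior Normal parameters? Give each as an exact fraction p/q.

mu_0=-13/146, tau_0^2=21/73

obs 1: x=0 → posterior Normal(-3/17, 21/17)
obs 2: x=7/4 → posterior Normal(43/62, 21/31)
obs 3: x=-3/4 → posterior Normal(11/45, 7/15)
obs 4: x=-1/4 → posterior Normal(15/118, 21/59)
obs 5: x=-1 → posterior Normal(-13/146, 21/73)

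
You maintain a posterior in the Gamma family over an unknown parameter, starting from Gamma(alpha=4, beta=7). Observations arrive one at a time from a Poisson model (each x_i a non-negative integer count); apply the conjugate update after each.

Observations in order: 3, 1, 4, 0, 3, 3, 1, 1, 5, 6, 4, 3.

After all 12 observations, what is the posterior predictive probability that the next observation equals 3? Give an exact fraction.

966793650474059226576813763878681396605408299732927/5497558138880000000000000000000000000000000000000000

obs 1: x=3 → posterior Gamma(7, 8)
obs 2: x=1 → posterior Gamma(8, 9)
obs 3: x=4 → posterior Gamma(12, 10)
obs 4: x=0 → posterior Gamma(12, 11)
obs 5: x=3 → posterior Gamma(15, 12)
obs 6: x=3 → posterior Gamma(18, 13)
obs 7: x=1 → posterior Gamma(19, 14)
obs 8: x=1 → posterior Gamma(20, 15)
obs 9: x=5 → posterior Gamma(25, 16)
obs 10: x=6 → posterior Gamma(31, 17)
obs 11: x=4 → posterior Gamma(35, 18)
obs 12: x=3 → posterior Gamma(38, 19)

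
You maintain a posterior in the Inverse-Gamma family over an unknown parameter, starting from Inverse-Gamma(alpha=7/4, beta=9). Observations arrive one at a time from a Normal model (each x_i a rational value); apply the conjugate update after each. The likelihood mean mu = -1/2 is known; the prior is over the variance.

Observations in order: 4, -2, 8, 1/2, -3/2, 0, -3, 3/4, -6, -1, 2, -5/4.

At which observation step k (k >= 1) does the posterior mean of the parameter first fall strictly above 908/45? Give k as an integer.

k = 3

obs 1: x=4 → posterior Inverse-Gamma(9/4, 153/8)
obs 2: x=-2 → posterior Inverse-Gamma(11/4, 81/4)
obs 3: x=8 → posterior Inverse-Gamma(13/4, 451/8)
obs 4: x=1/2 → posterior Inverse-Gamma(15/4, 455/8)
obs 5: x=-3/2 → posterior Inverse-Gamma(17/4, 459/8)
obs 6: x=0 → posterior Inverse-Gamma(19/4, 115/2)
obs 7: x=-3 → posterior Inverse-Gamma(21/4, 485/8)
obs 8: x=3/4 → posterior Inverse-Gamma(23/4, 1965/32)
obs 9: x=-6 → posterior Inverse-Gamma(25/4, 2449/32)
obs 10: x=-1 → posterior Inverse-Gamma(27/4, 2453/32)
obs 11: x=2 → posterior Inverse-Gamma(29/4, 2553/32)
obs 12: x=-5/4 → posterior Inverse-Gamma(31/4, 1281/16)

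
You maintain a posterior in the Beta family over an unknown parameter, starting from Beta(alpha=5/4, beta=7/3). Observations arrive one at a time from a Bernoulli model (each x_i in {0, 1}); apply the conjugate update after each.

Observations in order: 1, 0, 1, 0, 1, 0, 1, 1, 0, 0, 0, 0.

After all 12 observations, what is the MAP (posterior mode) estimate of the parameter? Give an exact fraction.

63/163

obs 1: x=1 → posterior Beta(9/4, 7/3)
obs 2: x=0 → posterior Beta(9/4, 10/3)
obs 3: x=1 → posterior Beta(13/4, 10/3)
obs 4: x=0 → posterior Beta(13/4, 13/3)
obs 5: x=1 → posterior Beta(17/4, 13/3)
obs 6: x=0 → posterior Beta(17/4, 16/3)
obs 7: x=1 → posterior Beta(21/4, 16/3)
obs 8: x=1 → posterior Beta(25/4, 16/3)
obs 9: x=0 → posterior Beta(25/4, 19/3)
obs 10: x=0 → posterior Beta(25/4, 22/3)
obs 11: x=0 → posterior Beta(25/4, 25/3)
obs 12: x=0 → posterior Beta(25/4, 28/3)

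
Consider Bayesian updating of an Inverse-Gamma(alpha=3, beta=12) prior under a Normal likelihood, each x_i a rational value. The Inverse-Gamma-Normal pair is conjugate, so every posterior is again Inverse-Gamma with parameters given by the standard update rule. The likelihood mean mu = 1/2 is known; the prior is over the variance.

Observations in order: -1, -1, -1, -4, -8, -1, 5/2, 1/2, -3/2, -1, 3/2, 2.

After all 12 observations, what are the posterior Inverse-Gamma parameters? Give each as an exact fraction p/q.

alpha=9, beta=139/2

obs 1: x=-1 → posterior Inverse-Gamma(7/2, 105/8)
obs 2: x=-1 → posterior Inverse-Gamma(4, 57/4)
obs 3: x=-1 → posterior Inverse-Gamma(9/2, 123/8)
obs 4: x=-4 → posterior Inverse-Gamma(5, 51/2)
obs 5: x=-8 → posterior Inverse-Gamma(11/2, 493/8)
obs 6: x=-1 → posterior Inverse-Gamma(6, 251/4)
obs 7: x=5/2 → posterior Inverse-Gamma(13/2, 259/4)
obs 8: x=1/2 → posterior Inverse-Gamma(7, 259/4)
obs 9: x=-3/2 → posterior Inverse-Gamma(15/2, 267/4)
obs 10: x=-1 → posterior Inverse-Gamma(8, 543/8)
obs 11: x=3/2 → posterior Inverse-Gamma(17/2, 547/8)
obs 12: x=2 → posterior Inverse-Gamma(9, 139/2)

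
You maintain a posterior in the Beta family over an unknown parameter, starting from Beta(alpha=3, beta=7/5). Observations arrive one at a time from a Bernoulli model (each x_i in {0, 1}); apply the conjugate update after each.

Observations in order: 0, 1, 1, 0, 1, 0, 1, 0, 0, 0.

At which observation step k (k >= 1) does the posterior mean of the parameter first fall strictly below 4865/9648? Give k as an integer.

obs 1: x=0 → posterior Beta(3, 12/5)
obs 2: x=1 → posterior Beta(4, 12/5)
obs 3: x=1 → posterior Beta(5, 12/5)
obs 4: x=0 → posterior Beta(5, 17/5)
obs 5: x=1 → posterior Beta(6, 17/5)
obs 6: x=0 → posterior Beta(6, 22/5)
obs 7: x=1 → posterior Beta(7, 22/5)
obs 8: x=0 → posterior Beta(7, 27/5)
obs 9: x=0 → posterior Beta(7, 32/5)
obs 10: x=0 → posterior Beta(7, 37/5)

k = 10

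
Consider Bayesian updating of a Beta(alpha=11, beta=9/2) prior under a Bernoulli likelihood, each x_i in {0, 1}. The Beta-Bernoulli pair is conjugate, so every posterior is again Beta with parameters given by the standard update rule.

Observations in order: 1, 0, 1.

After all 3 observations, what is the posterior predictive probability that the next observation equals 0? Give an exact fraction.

obs 1: x=1 → posterior Beta(12, 9/2)
obs 2: x=0 → posterior Beta(12, 11/2)
obs 3: x=1 → posterior Beta(13, 11/2)

11/37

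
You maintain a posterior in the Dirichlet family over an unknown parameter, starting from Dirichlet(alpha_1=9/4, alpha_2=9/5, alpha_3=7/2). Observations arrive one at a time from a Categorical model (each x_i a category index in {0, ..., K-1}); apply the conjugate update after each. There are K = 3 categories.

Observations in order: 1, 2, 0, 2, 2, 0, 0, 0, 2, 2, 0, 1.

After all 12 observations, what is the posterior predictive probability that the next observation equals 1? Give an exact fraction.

obs 1: x=1 → posterior Dirichlet(9/4, 14/5, 7/2)
obs 2: x=2 → posterior Dirichlet(9/4, 14/5, 9/2)
obs 3: x=0 → posterior Dirichlet(13/4, 14/5, 9/2)
obs 4: x=2 → posterior Dirichlet(13/4, 14/5, 11/2)
obs 5: x=2 → posterior Dirichlet(13/4, 14/5, 13/2)
obs 6: x=0 → posterior Dirichlet(17/4, 14/5, 13/2)
obs 7: x=0 → posterior Dirichlet(21/4, 14/5, 13/2)
obs 8: x=0 → posterior Dirichlet(25/4, 14/5, 13/2)
obs 9: x=2 → posterior Dirichlet(25/4, 14/5, 15/2)
obs 10: x=2 → posterior Dirichlet(25/4, 14/5, 17/2)
obs 11: x=0 → posterior Dirichlet(29/4, 14/5, 17/2)
obs 12: x=1 → posterior Dirichlet(29/4, 19/5, 17/2)

76/391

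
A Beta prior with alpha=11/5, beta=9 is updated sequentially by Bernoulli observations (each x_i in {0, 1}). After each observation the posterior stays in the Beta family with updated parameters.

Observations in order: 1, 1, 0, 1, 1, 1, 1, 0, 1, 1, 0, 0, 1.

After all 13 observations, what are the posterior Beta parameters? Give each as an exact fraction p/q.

obs 1: x=1 → posterior Beta(16/5, 9)
obs 2: x=1 → posterior Beta(21/5, 9)
obs 3: x=0 → posterior Beta(21/5, 10)
obs 4: x=1 → posterior Beta(26/5, 10)
obs 5: x=1 → posterior Beta(31/5, 10)
obs 6: x=1 → posterior Beta(36/5, 10)
obs 7: x=1 → posterior Beta(41/5, 10)
obs 8: x=0 → posterior Beta(41/5, 11)
obs 9: x=1 → posterior Beta(46/5, 11)
obs 10: x=1 → posterior Beta(51/5, 11)
obs 11: x=0 → posterior Beta(51/5, 12)
obs 12: x=0 → posterior Beta(51/5, 13)
obs 13: x=1 → posterior Beta(56/5, 13)

alpha=56/5, beta=13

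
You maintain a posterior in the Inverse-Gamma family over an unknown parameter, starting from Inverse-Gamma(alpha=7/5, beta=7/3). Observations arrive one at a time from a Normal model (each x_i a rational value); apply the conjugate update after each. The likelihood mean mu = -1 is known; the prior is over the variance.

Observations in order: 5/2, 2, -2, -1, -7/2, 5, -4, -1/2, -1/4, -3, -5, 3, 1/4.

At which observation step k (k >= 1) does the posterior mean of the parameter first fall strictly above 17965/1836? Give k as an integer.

k = 6

obs 1: x=5/2 → posterior Inverse-Gamma(19/10, 203/24)
obs 2: x=2 → posterior Inverse-Gamma(12/5, 311/24)
obs 3: x=-2 → posterior Inverse-Gamma(29/10, 323/24)
obs 4: x=-1 → posterior Inverse-Gamma(17/5, 323/24)
obs 5: x=-7/2 → posterior Inverse-Gamma(39/10, 199/12)
obs 6: x=5 → posterior Inverse-Gamma(22/5, 415/12)
obs 7: x=-4 → posterior Inverse-Gamma(49/10, 469/12)
obs 8: x=-1/2 → posterior Inverse-Gamma(27/5, 941/24)
obs 9: x=-1/4 → posterior Inverse-Gamma(59/10, 3791/96)
obs 10: x=-3 → posterior Inverse-Gamma(32/5, 3983/96)
obs 11: x=-5 → posterior Inverse-Gamma(69/10, 4751/96)
obs 12: x=3 → posterior Inverse-Gamma(37/5, 5519/96)
obs 13: x=1/4 → posterior Inverse-Gamma(79/10, 2797/48)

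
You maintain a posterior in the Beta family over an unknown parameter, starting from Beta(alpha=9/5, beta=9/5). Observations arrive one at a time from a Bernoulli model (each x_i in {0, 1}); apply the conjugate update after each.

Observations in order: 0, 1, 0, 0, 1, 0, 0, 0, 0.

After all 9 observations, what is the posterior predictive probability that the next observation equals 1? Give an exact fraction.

obs 1: x=0 → posterior Beta(9/5, 14/5)
obs 2: x=1 → posterior Beta(14/5, 14/5)
obs 3: x=0 → posterior Beta(14/5, 19/5)
obs 4: x=0 → posterior Beta(14/5, 24/5)
obs 5: x=1 → posterior Beta(19/5, 24/5)
obs 6: x=0 → posterior Beta(19/5, 29/5)
obs 7: x=0 → posterior Beta(19/5, 34/5)
obs 8: x=0 → posterior Beta(19/5, 39/5)
obs 9: x=0 → posterior Beta(19/5, 44/5)

19/63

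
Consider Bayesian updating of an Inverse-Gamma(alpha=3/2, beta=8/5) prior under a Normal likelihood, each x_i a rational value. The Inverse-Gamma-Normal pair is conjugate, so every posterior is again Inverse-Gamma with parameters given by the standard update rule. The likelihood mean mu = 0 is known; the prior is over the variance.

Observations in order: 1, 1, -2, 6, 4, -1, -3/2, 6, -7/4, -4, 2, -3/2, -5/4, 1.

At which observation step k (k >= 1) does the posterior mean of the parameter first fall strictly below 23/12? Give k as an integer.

k = 2

obs 1: x=1 → posterior Inverse-Gamma(2, 21/10)
obs 2: x=1 → posterior Inverse-Gamma(5/2, 13/5)
obs 3: x=-2 → posterior Inverse-Gamma(3, 23/5)
obs 4: x=6 → posterior Inverse-Gamma(7/2, 113/5)
obs 5: x=4 → posterior Inverse-Gamma(4, 153/5)
obs 6: x=-1 → posterior Inverse-Gamma(9/2, 311/10)
obs 7: x=-3/2 → posterior Inverse-Gamma(5, 1289/40)
obs 8: x=6 → posterior Inverse-Gamma(11/2, 2009/40)
obs 9: x=-7/4 → posterior Inverse-Gamma(6, 8281/160)
obs 10: x=-4 → posterior Inverse-Gamma(13/2, 9561/160)
obs 11: x=2 → posterior Inverse-Gamma(7, 9881/160)
obs 12: x=-3/2 → posterior Inverse-Gamma(15/2, 10061/160)
obs 13: x=-5/4 → posterior Inverse-Gamma(8, 5093/80)
obs 14: x=1 → posterior Inverse-Gamma(17/2, 5133/80)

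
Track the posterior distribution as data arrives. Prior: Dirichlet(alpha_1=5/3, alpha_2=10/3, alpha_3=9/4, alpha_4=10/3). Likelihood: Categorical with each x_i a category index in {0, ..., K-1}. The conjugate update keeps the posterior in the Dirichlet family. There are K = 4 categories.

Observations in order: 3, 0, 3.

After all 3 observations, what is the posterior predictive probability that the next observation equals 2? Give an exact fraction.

27/163

obs 1: x=3 → posterior Dirichlet(5/3, 10/3, 9/4, 13/3)
obs 2: x=0 → posterior Dirichlet(8/3, 10/3, 9/4, 13/3)
obs 3: x=3 → posterior Dirichlet(8/3, 10/3, 9/4, 16/3)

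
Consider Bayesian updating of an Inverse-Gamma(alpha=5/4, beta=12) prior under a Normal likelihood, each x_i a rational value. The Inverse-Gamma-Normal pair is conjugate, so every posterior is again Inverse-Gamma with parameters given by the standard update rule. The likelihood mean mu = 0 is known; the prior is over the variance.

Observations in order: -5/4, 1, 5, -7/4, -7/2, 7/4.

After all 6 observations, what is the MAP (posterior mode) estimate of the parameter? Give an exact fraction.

obs 1: x=-5/4 → posterior Inverse-Gamma(7/4, 409/32)
obs 2: x=1 → posterior Inverse-Gamma(9/4, 425/32)
obs 3: x=5 → posterior Inverse-Gamma(11/4, 825/32)
obs 4: x=-7/4 → posterior Inverse-Gamma(13/4, 437/16)
obs 5: x=-7/2 → posterior Inverse-Gamma(15/4, 535/16)
obs 6: x=7/4 → posterior Inverse-Gamma(17/4, 1119/32)

373/56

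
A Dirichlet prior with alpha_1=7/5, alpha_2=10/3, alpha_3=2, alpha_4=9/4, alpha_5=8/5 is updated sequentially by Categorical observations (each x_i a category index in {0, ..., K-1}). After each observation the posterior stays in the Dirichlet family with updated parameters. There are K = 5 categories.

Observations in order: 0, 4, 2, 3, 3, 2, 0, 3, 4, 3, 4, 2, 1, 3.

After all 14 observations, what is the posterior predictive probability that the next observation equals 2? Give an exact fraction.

12/59

obs 1: x=0 → posterior Dirichlet(12/5, 10/3, 2, 9/4, 8/5)
obs 2: x=4 → posterior Dirichlet(12/5, 10/3, 2, 9/4, 13/5)
obs 3: x=2 → posterior Dirichlet(12/5, 10/3, 3, 9/4, 13/5)
obs 4: x=3 → posterior Dirichlet(12/5, 10/3, 3, 13/4, 13/5)
obs 5: x=3 → posterior Dirichlet(12/5, 10/3, 3, 17/4, 13/5)
obs 6: x=2 → posterior Dirichlet(12/5, 10/3, 4, 17/4, 13/5)
obs 7: x=0 → posterior Dirichlet(17/5, 10/3, 4, 17/4, 13/5)
obs 8: x=3 → posterior Dirichlet(17/5, 10/3, 4, 21/4, 13/5)
obs 9: x=4 → posterior Dirichlet(17/5, 10/3, 4, 21/4, 18/5)
obs 10: x=3 → posterior Dirichlet(17/5, 10/3, 4, 25/4, 18/5)
obs 11: x=4 → posterior Dirichlet(17/5, 10/3, 4, 25/4, 23/5)
obs 12: x=2 → posterior Dirichlet(17/5, 10/3, 5, 25/4, 23/5)
obs 13: x=1 → posterior Dirichlet(17/5, 13/3, 5, 25/4, 23/5)
obs 14: x=3 → posterior Dirichlet(17/5, 13/3, 5, 29/4, 23/5)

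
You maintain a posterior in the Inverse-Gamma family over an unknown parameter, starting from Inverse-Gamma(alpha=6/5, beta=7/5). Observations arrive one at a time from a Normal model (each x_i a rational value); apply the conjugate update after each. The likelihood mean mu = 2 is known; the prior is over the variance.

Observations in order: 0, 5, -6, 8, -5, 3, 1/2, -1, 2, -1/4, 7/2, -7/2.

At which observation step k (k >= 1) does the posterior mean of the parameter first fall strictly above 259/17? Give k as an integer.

k = 3

obs 1: x=0 → posterior Inverse-Gamma(17/10, 17/5)
obs 2: x=5 → posterior Inverse-Gamma(11/5, 79/10)
obs 3: x=-6 → posterior Inverse-Gamma(27/10, 399/10)
obs 4: x=8 → posterior Inverse-Gamma(16/5, 579/10)
obs 5: x=-5 → posterior Inverse-Gamma(37/10, 412/5)
obs 6: x=3 → posterior Inverse-Gamma(21/5, 829/10)
obs 7: x=1/2 → posterior Inverse-Gamma(47/10, 3361/40)
obs 8: x=-1 → posterior Inverse-Gamma(26/5, 3541/40)
obs 9: x=2 → posterior Inverse-Gamma(57/10, 3541/40)
obs 10: x=-1/4 → posterior Inverse-Gamma(31/5, 14569/160)
obs 11: x=7/2 → posterior Inverse-Gamma(67/10, 14749/160)
obs 12: x=-7/2 → posterior Inverse-Gamma(36/5, 17169/160)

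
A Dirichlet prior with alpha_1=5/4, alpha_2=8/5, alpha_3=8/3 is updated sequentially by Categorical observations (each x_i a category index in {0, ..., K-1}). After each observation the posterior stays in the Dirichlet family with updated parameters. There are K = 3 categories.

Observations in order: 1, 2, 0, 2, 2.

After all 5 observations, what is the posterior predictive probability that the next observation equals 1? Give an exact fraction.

156/631

obs 1: x=1 → posterior Dirichlet(5/4, 13/5, 8/3)
obs 2: x=2 → posterior Dirichlet(5/4, 13/5, 11/3)
obs 3: x=0 → posterior Dirichlet(9/4, 13/5, 11/3)
obs 4: x=2 → posterior Dirichlet(9/4, 13/5, 14/3)
obs 5: x=2 → posterior Dirichlet(9/4, 13/5, 17/3)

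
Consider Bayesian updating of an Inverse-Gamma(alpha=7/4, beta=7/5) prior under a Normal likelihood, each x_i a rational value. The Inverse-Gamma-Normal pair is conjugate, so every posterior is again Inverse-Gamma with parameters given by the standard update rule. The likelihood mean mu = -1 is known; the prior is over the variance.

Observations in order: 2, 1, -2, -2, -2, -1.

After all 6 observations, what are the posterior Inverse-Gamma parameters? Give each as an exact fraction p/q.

obs 1: x=2 → posterior Inverse-Gamma(9/4, 59/10)
obs 2: x=1 → posterior Inverse-Gamma(11/4, 79/10)
obs 3: x=-2 → posterior Inverse-Gamma(13/4, 42/5)
obs 4: x=-2 → posterior Inverse-Gamma(15/4, 89/10)
obs 5: x=-2 → posterior Inverse-Gamma(17/4, 47/5)
obs 6: x=-1 → posterior Inverse-Gamma(19/4, 47/5)

alpha=19/4, beta=47/5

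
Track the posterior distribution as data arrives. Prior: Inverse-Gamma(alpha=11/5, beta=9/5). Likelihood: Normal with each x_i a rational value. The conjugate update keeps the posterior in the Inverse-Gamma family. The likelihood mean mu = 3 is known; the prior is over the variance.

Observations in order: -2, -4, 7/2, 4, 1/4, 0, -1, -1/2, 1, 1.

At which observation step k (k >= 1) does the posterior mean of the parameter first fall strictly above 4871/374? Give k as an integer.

obs 1: x=-2 → posterior Inverse-Gamma(27/10, 143/10)
obs 2: x=-4 → posterior Inverse-Gamma(16/5, 194/5)
obs 3: x=7/2 → posterior Inverse-Gamma(37/10, 1557/40)
obs 4: x=4 → posterior Inverse-Gamma(21/5, 1577/40)
obs 5: x=1/4 → posterior Inverse-Gamma(47/10, 6913/160)
obs 6: x=0 → posterior Inverse-Gamma(26/5, 7633/160)
obs 7: x=-1 → posterior Inverse-Gamma(57/10, 8913/160)
obs 8: x=-1/2 → posterior Inverse-Gamma(31/5, 9893/160)
obs 9: x=1 → posterior Inverse-Gamma(67/10, 10213/160)
obs 10: x=1 → posterior Inverse-Gamma(36/5, 10533/160)

k = 2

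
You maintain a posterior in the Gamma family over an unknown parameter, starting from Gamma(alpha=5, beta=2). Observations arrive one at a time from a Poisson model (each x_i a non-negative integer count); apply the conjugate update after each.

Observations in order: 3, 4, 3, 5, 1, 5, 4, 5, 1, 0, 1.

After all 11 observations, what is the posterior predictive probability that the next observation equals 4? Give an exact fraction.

7512296437971171789607525946208938758895126435/49002638761374897410395527077249545674982162432

obs 1: x=3 → posterior Gamma(8, 3)
obs 2: x=4 → posterior Gamma(12, 4)
obs 3: x=3 → posterior Gamma(15, 5)
obs 4: x=5 → posterior Gamma(20, 6)
obs 5: x=1 → posterior Gamma(21, 7)
obs 6: x=5 → posterior Gamma(26, 8)
obs 7: x=4 → posterior Gamma(30, 9)
obs 8: x=5 → posterior Gamma(35, 10)
obs 9: x=1 → posterior Gamma(36, 11)
obs 10: x=0 → posterior Gamma(36, 12)
obs 11: x=1 → posterior Gamma(37, 13)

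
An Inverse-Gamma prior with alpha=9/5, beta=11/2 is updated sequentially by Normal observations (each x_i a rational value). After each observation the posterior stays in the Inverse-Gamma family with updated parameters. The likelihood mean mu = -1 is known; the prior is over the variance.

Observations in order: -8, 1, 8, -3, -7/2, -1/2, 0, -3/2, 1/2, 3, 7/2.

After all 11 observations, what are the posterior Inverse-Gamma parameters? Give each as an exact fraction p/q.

obs 1: x=-8 → posterior Inverse-Gamma(23/10, 30)
obs 2: x=1 → posterior Inverse-Gamma(14/5, 32)
obs 3: x=8 → posterior Inverse-Gamma(33/10, 145/2)
obs 4: x=-3 → posterior Inverse-Gamma(19/5, 149/2)
obs 5: x=-7/2 → posterior Inverse-Gamma(43/10, 621/8)
obs 6: x=-1/2 → posterior Inverse-Gamma(24/5, 311/4)
obs 7: x=0 → posterior Inverse-Gamma(53/10, 313/4)
obs 8: x=-3/2 → posterior Inverse-Gamma(29/5, 627/8)
obs 9: x=1/2 → posterior Inverse-Gamma(63/10, 159/2)
obs 10: x=3 → posterior Inverse-Gamma(34/5, 175/2)
obs 11: x=7/2 → posterior Inverse-Gamma(73/10, 781/8)

alpha=73/10, beta=781/8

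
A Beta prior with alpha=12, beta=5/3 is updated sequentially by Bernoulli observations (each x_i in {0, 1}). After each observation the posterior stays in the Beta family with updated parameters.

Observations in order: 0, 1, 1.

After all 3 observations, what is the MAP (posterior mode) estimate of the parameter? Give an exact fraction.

39/44

obs 1: x=0 → posterior Beta(12, 8/3)
obs 2: x=1 → posterior Beta(13, 8/3)
obs 3: x=1 → posterior Beta(14, 8/3)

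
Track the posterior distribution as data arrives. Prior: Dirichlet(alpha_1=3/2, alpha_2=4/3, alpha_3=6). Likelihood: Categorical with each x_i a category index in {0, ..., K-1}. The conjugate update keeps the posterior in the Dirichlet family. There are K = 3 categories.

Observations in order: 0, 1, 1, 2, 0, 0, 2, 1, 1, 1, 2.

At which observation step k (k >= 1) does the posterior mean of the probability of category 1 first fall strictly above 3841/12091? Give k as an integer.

k = 10

obs 1: x=0 → posterior Dirichlet(5/2, 4/3, 6)
obs 2: x=1 → posterior Dirichlet(5/2, 7/3, 6)
obs 3: x=1 → posterior Dirichlet(5/2, 10/3, 6)
obs 4: x=2 → posterior Dirichlet(5/2, 10/3, 7)
obs 5: x=0 → posterior Dirichlet(7/2, 10/3, 7)
obs 6: x=0 → posterior Dirichlet(9/2, 10/3, 7)
obs 7: x=2 → posterior Dirichlet(9/2, 10/3, 8)
obs 8: x=1 → posterior Dirichlet(9/2, 13/3, 8)
obs 9: x=1 → posterior Dirichlet(9/2, 16/3, 8)
obs 10: x=1 → posterior Dirichlet(9/2, 19/3, 8)
obs 11: x=2 → posterior Dirichlet(9/2, 19/3, 9)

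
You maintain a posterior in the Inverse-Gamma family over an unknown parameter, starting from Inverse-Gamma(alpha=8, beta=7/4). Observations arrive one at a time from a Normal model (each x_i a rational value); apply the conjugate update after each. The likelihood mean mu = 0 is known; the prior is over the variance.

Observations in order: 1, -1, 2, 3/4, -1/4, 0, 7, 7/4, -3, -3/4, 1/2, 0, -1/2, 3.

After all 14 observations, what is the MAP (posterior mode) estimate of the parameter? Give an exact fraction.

325/128

obs 1: x=1 → posterior Inverse-Gamma(17/2, 9/4)
obs 2: x=-1 → posterior Inverse-Gamma(9, 11/4)
obs 3: x=2 → posterior Inverse-Gamma(19/2, 19/4)
obs 4: x=3/4 → posterior Inverse-Gamma(10, 161/32)
obs 5: x=-1/4 → posterior Inverse-Gamma(21/2, 81/16)
obs 6: x=0 → posterior Inverse-Gamma(11, 81/16)
obs 7: x=7 → posterior Inverse-Gamma(23/2, 473/16)
obs 8: x=7/4 → posterior Inverse-Gamma(12, 995/32)
obs 9: x=-3 → posterior Inverse-Gamma(25/2, 1139/32)
obs 10: x=-3/4 → posterior Inverse-Gamma(13, 287/8)
obs 11: x=1/2 → posterior Inverse-Gamma(27/2, 36)
obs 12: x=0 → posterior Inverse-Gamma(14, 36)
obs 13: x=-1/2 → posterior Inverse-Gamma(29/2, 289/8)
obs 14: x=3 → posterior Inverse-Gamma(15, 325/8)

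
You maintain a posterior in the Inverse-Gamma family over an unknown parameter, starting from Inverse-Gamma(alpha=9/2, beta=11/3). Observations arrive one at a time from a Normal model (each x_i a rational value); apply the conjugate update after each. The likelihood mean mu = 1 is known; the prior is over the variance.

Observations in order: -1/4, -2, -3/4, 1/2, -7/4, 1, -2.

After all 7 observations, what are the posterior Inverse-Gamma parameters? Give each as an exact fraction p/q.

obs 1: x=-1/4 → posterior Inverse-Gamma(5, 427/96)
obs 2: x=-2 → posterior Inverse-Gamma(11/2, 859/96)
obs 3: x=-3/4 → posterior Inverse-Gamma(6, 503/48)
obs 4: x=1/2 → posterior Inverse-Gamma(13/2, 509/48)
obs 5: x=-7/4 → posterior Inverse-Gamma(7, 1381/96)
obs 6: x=1 → posterior Inverse-Gamma(15/2, 1381/96)
obs 7: x=-2 → posterior Inverse-Gamma(8, 1813/96)

alpha=8, beta=1813/96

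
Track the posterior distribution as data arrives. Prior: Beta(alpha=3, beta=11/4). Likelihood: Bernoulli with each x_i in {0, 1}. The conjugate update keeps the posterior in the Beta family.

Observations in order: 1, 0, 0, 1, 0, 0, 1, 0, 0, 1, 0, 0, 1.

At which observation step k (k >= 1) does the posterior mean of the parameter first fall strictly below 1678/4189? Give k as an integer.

obs 1: x=1 → posterior Beta(4, 11/4)
obs 2: x=0 → posterior Beta(4, 15/4)
obs 3: x=0 → posterior Beta(4, 19/4)
obs 4: x=1 → posterior Beta(5, 19/4)
obs 5: x=0 → posterior Beta(5, 23/4)
obs 6: x=0 → posterior Beta(5, 27/4)
obs 7: x=1 → posterior Beta(6, 27/4)
obs 8: x=0 → posterior Beta(6, 31/4)
obs 9: x=0 → posterior Beta(6, 35/4)
obs 10: x=1 → posterior Beta(7, 35/4)
obs 11: x=0 → posterior Beta(7, 39/4)
obs 12: x=0 → posterior Beta(7, 43/4)
obs 13: x=1 → posterior Beta(8, 43/4)

k = 12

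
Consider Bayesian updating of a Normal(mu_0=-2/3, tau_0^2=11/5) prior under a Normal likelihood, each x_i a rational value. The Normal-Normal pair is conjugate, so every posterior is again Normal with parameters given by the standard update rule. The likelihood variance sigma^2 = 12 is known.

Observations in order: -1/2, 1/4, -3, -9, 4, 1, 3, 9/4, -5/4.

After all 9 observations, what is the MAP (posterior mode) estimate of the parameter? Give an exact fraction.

obs 1: x=-1/2 → posterior Normal(-91/142, 132/71)
obs 2: x=1/4 → posterior Normal(-171/328, 66/41)
obs 3: x=-3 → posterior Normal(-101/124, 44/31)
obs 4: x=-9 → posterior Normal(-699/416, 33/26)
obs 5: x=4 → posterior Normal(-523/460, 132/115)
obs 6: x=1 → posterior Normal(-479/504, 22/21)
obs 7: x=3 → posterior Normal(-347/548, 132/137)
obs 8: x=9/4 → posterior Normal(-31/74, 33/37)
obs 9: x=-5/4 → posterior Normal(-101/212, 44/53)

-101/212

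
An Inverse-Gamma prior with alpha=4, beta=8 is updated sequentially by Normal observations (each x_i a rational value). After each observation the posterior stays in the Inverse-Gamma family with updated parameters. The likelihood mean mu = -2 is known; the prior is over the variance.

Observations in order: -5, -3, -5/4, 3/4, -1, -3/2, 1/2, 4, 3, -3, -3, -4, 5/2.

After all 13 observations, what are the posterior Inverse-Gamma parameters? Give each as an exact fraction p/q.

obs 1: x=-5 → posterior Inverse-Gamma(9/2, 25/2)
obs 2: x=-3 → posterior Inverse-Gamma(5, 13)
obs 3: x=-5/4 → posterior Inverse-Gamma(11/2, 425/32)
obs 4: x=3/4 → posterior Inverse-Gamma(6, 273/16)
obs 5: x=-1 → posterior Inverse-Gamma(13/2, 281/16)
obs 6: x=-3/2 → posterior Inverse-Gamma(7, 283/16)
obs 7: x=1/2 → posterior Inverse-Gamma(15/2, 333/16)
obs 8: x=4 → posterior Inverse-Gamma(8, 621/16)
obs 9: x=3 → posterior Inverse-Gamma(17/2, 821/16)
obs 10: x=-3 → posterior Inverse-Gamma(9, 829/16)
obs 11: x=-3 → posterior Inverse-Gamma(19/2, 837/16)
obs 12: x=-4 → posterior Inverse-Gamma(10, 869/16)
obs 13: x=5/2 → posterior Inverse-Gamma(21/2, 1031/16)

alpha=21/2, beta=1031/16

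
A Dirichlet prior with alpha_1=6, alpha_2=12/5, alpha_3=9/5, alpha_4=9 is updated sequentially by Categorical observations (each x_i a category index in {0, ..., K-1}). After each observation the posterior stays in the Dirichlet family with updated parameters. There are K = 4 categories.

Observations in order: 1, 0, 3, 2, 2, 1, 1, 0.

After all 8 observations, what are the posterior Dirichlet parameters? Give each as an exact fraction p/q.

obs 1: x=1 → posterior Dirichlet(6, 17/5, 9/5, 9)
obs 2: x=0 → posterior Dirichlet(7, 17/5, 9/5, 9)
obs 3: x=3 → posterior Dirichlet(7, 17/5, 9/5, 10)
obs 4: x=2 → posterior Dirichlet(7, 17/5, 14/5, 10)
obs 5: x=2 → posterior Dirichlet(7, 17/5, 19/5, 10)
obs 6: x=1 → posterior Dirichlet(7, 22/5, 19/5, 10)
obs 7: x=1 → posterior Dirichlet(7, 27/5, 19/5, 10)
obs 8: x=0 → posterior Dirichlet(8, 27/5, 19/5, 10)

alpha_1=8, alpha_2=27/5, alpha_3=19/5, alpha_4=10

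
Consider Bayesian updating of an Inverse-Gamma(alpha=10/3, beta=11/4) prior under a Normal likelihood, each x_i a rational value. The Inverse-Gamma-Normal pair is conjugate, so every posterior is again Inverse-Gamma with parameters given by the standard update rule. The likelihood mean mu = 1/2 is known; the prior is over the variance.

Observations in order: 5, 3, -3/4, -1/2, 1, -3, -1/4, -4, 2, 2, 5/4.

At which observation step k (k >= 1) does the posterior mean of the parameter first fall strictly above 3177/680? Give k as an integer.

obs 1: x=5 → posterior Inverse-Gamma(23/6, 103/8)
obs 2: x=3 → posterior Inverse-Gamma(13/3, 16)
obs 3: x=-3/4 → posterior Inverse-Gamma(29/6, 537/32)
obs 4: x=-1/2 → posterior Inverse-Gamma(16/3, 553/32)
obs 5: x=1 → posterior Inverse-Gamma(35/6, 557/32)
obs 6: x=-3 → posterior Inverse-Gamma(19/3, 753/32)
obs 7: x=-1/4 → posterior Inverse-Gamma(41/6, 381/16)
obs 8: x=-4 → posterior Inverse-Gamma(22/3, 543/16)
obs 9: x=2 → posterior Inverse-Gamma(47/6, 561/16)
obs 10: x=2 → posterior Inverse-Gamma(25/3, 579/16)
obs 11: x=5/4 → posterior Inverse-Gamma(53/6, 1167/32)

k = 2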